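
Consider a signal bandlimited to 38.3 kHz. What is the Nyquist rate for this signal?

76.6 kHz

Nyquist rate = 2 × 38.3 kHz = 76.6 kHz.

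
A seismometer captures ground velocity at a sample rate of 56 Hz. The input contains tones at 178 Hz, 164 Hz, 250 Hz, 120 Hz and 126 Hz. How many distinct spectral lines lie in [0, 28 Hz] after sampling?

5

fs/2 = 28 Hz.
178 Hz mod fs = 10 Hz.
10 Hz ≤ fs/2 = 28 Hz, appears at 10 Hz.
164 Hz mod fs = 52 Hz.
52 Hz > fs/2 = 28 Hz, folds to fs − 52 Hz = 4 Hz.
250 Hz mod fs = 26 Hz.
26 Hz ≤ fs/2 = 28 Hz, appears at 26 Hz.
120 Hz mod fs = 8 Hz.
8 Hz ≤ fs/2 = 28 Hz, appears at 8 Hz.
126 Hz mod fs = 14 Hz.
14 Hz ≤ fs/2 = 28 Hz, appears at 14 Hz.
Distinct values: {4 Hz, 8 Hz, 10 Hz, 14 Hz, 26 Hz} → 5.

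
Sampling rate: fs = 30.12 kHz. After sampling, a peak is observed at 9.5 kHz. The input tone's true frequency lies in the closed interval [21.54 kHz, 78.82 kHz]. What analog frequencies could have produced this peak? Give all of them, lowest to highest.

39.62 kHz, 50.74 kHz, 69.74 kHz

Frequencies that alias to 9.5 kHz are k·fs ± 9.5 kHz for integer k ≥ 0.
k=0: 9.5 kHz.
k=1: 20.62 kHz, 39.62 kHz.
k=2: 50.74 kHz, 69.74 kHz.
k=3: 80.86 kHz, 99.86 kHz.
Within [21.54 kHz, 78.82 kHz]: 39.62 kHz, 50.74 kHz, 69.74 kHz.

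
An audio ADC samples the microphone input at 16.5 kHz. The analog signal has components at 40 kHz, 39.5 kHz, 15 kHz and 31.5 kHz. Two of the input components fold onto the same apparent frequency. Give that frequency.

1.5 kHz

fs/2 = 8.25 kHz.
40 kHz mod fs = 7 kHz.
7 kHz ≤ fs/2 = 8.25 kHz, appears at 7 kHz.
39.5 kHz mod fs = 6.5 kHz.
6.5 kHz ≤ fs/2 = 8.25 kHz, appears at 6.5 kHz.
15 kHz > fs/2 = 8.25 kHz, folds to fs − 15 kHz = 1.5 kHz.
31.5 kHz mod fs = 15 kHz.
15 kHz > fs/2 = 8.25 kHz, folds to fs − 15 kHz = 1.5 kHz.
15 kHz and 31.5 kHz both map to 1.5 kHz.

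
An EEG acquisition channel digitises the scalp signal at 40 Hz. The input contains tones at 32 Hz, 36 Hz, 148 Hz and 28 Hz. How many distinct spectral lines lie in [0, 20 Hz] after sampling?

fs/2 = 20 Hz.
32 Hz > fs/2 = 20 Hz, folds to fs − 32 Hz = 8 Hz.
36 Hz > fs/2 = 20 Hz, folds to fs − 36 Hz = 4 Hz.
148 Hz mod fs = 28 Hz.
28 Hz > fs/2 = 20 Hz, folds to fs − 28 Hz = 12 Hz.
28 Hz > fs/2 = 20 Hz, folds to fs − 28 Hz = 12 Hz.
Distinct values: {4 Hz, 8 Hz, 12 Hz} → 3.

3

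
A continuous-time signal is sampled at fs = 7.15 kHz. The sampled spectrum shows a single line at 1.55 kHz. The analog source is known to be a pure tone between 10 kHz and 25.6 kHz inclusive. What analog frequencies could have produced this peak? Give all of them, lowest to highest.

12.75 kHz, 15.85 kHz, 19.9 kHz, 23 kHz

Frequencies that alias to 1.55 kHz are k·fs ± 1.55 kHz for integer k ≥ 0.
k=0: 1.55 kHz.
k=1: 5.6 kHz, 8.7 kHz.
k=2: 12.75 kHz, 15.85 kHz.
k=3: 19.9 kHz, 23 kHz.
k=4: 27.05 kHz, 30.15 kHz.
Within [10 kHz, 25.6 kHz]: 12.75 kHz, 15.85 kHz, 19.9 kHz, 23 kHz.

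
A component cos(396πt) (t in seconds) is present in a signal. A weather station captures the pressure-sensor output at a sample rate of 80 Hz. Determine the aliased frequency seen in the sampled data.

ω = 396π rad/s → f = ω/(2π) = 198 Hz.
198 Hz mod fs = 38 Hz.
38 Hz ≤ fs/2 = 40 Hz, appears at 38 Hz.

38 Hz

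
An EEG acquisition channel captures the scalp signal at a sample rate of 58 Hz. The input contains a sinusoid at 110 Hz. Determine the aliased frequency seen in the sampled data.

6 Hz

110 Hz mod fs = 52 Hz.
52 Hz > fs/2 = 29 Hz, folds to fs − 52 Hz = 6 Hz.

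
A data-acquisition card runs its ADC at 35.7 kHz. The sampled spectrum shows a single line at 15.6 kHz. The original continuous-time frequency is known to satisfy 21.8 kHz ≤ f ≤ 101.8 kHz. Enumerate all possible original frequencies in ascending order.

Frequencies that alias to 15.6 kHz are k·fs ± 15.6 kHz for integer k ≥ 0.
k=0: 15.6 kHz.
k=1: 20.1 kHz, 51.3 kHz.
k=2: 55.8 kHz, 87 kHz.
k=3: 91.5 kHz, 122.7 kHz.
k=4: 127.2 kHz, 158.4 kHz.
Within [21.8 kHz, 101.8 kHz]: 51.3 kHz, 55.8 kHz, 87 kHz, 91.5 kHz.

51.3 kHz, 55.8 kHz, 87 kHz, 91.5 kHz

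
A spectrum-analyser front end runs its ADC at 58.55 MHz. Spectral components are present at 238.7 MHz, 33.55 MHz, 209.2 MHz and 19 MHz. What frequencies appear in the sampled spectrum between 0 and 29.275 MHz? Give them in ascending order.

fs/2 = 29.275 MHz.
238.7 MHz mod fs = 4.5 MHz.
4.5 MHz ≤ fs/2 = 29.275 MHz, appears at 4.5 MHz.
33.55 MHz > fs/2 = 29.275 MHz, folds to fs − 33.55 MHz = 25 MHz.
209.2 MHz mod fs = 33.55 MHz.
33.55 MHz > fs/2 = 29.275 MHz, folds to fs − 33.55 MHz = 25 MHz.
19 MHz ≤ fs/2 = 29.275 MHz, passes unchanged.
Distinct values: {4.5 MHz, 19 MHz, 25 MHz}.

4.5 MHz, 19 MHz, 25 MHz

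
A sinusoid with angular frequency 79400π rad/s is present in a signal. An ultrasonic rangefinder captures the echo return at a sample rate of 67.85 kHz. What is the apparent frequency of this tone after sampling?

28.15 kHz

ω = 79400π rad/s → f = ω/(2π) = 39700 Hz = 39.7 kHz.
39.7 kHz > fs/2 = 33.925 kHz, folds to fs − 39.7 kHz = 28.15 kHz.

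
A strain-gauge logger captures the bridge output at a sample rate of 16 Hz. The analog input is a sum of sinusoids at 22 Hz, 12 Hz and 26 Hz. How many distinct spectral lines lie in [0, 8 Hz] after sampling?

fs/2 = 8 Hz.
22 Hz mod fs = 6 Hz.
6 Hz ≤ fs/2 = 8 Hz, appears at 6 Hz.
12 Hz > fs/2 = 8 Hz, folds to fs − 12 Hz = 4 Hz.
26 Hz mod fs = 10 Hz.
10 Hz > fs/2 = 8 Hz, folds to fs − 10 Hz = 6 Hz.
Distinct values: {4 Hz, 6 Hz} → 2.

2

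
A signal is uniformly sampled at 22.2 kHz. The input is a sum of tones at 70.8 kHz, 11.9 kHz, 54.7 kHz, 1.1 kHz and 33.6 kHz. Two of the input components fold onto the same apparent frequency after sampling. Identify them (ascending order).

fs/2 = 11.1 kHz.
70.8 kHz mod fs = 4.2 kHz.
4.2 kHz ≤ fs/2 = 11.1 kHz, appears at 4.2 kHz.
11.9 kHz > fs/2 = 11.1 kHz, folds to fs − 11.9 kHz = 10.3 kHz.
54.7 kHz mod fs = 10.3 kHz.
10.3 kHz ≤ fs/2 = 11.1 kHz, appears at 10.3 kHz.
1.1 kHz ≤ fs/2 = 11.1 kHz, passes unchanged.
33.6 kHz mod fs = 11.4 kHz.
11.4 kHz > fs/2 = 11.1 kHz, folds to fs − 11.4 kHz = 10.8 kHz.
11.9 kHz and 54.7 kHz both map to 10.3 kHz.

11.9 kHz, 54.7 kHz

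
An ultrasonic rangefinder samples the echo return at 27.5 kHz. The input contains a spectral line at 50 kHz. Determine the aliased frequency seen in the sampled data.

50 kHz mod fs = 22.5 kHz.
22.5 kHz > fs/2 = 13.75 kHz, folds to fs − 22.5 kHz = 5 kHz.

5 kHz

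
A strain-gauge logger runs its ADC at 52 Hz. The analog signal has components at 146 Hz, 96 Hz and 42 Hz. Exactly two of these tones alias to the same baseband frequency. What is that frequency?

10 Hz

fs/2 = 26 Hz.
146 Hz mod fs = 42 Hz.
42 Hz > fs/2 = 26 Hz, folds to fs − 42 Hz = 10 Hz.
96 Hz mod fs = 44 Hz.
44 Hz > fs/2 = 26 Hz, folds to fs − 44 Hz = 8 Hz.
42 Hz > fs/2 = 26 Hz, folds to fs − 42 Hz = 10 Hz.
42 Hz and 146 Hz both map to 10 Hz.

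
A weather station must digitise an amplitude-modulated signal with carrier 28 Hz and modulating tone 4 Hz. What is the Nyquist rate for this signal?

AM sidebands sit at fc ± fm = 24 Hz and 32 Hz.
Highest-frequency component: 32 Hz.
Nyquist rate = 2 × 32 Hz = 64 Hz.

64 Hz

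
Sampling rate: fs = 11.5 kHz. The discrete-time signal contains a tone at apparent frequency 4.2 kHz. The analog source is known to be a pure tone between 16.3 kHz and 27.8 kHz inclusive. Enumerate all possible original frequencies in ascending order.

18.8 kHz, 27.2 kHz

Frequencies that alias to 4.2 kHz are k·fs ± 4.2 kHz for integer k ≥ 0.
k=0: 4.2 kHz.
k=1: 7.3 kHz, 15.7 kHz.
k=2: 18.8 kHz, 27.2 kHz.
k=3: 30.3 kHz, 38.7 kHz.
Within [16.3 kHz, 27.8 kHz]: 18.8 kHz, 27.2 kHz.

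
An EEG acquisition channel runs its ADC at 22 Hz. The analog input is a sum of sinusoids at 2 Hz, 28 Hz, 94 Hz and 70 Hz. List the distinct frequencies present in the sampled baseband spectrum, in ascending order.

fs/2 = 11 Hz.
2 Hz ≤ fs/2 = 11 Hz, passes unchanged.
28 Hz mod fs = 6 Hz.
6 Hz ≤ fs/2 = 11 Hz, appears at 6 Hz.
94 Hz mod fs = 6 Hz.
6 Hz ≤ fs/2 = 11 Hz, appears at 6 Hz.
70 Hz mod fs = 4 Hz.
4 Hz ≤ fs/2 = 11 Hz, appears at 4 Hz.
Distinct values: {2 Hz, 4 Hz, 6 Hz}.

2 Hz, 4 Hz, 6 Hz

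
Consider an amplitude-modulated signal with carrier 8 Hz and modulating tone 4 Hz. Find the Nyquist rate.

AM sidebands sit at fc ± fm = 4 Hz and 12 Hz.
Highest-frequency component: 12 Hz.
Nyquist rate = 2 × 12 Hz = 24 Hz.

24 Hz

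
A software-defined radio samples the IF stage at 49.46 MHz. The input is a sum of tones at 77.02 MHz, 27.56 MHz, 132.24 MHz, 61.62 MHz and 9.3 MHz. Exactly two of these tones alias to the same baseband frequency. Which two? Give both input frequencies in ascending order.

fs/2 = 24.73 MHz.
77.02 MHz mod fs = 27.56 MHz.
27.56 MHz > fs/2 = 24.73 MHz, folds to fs − 27.56 MHz = 21.9 MHz.
27.56 MHz > fs/2 = 24.73 MHz, folds to fs − 27.56 MHz = 21.9 MHz.
132.24 MHz mod fs = 33.32 MHz.
33.32 MHz > fs/2 = 24.73 MHz, folds to fs − 33.32 MHz = 16.14 MHz.
61.62 MHz mod fs = 12.16 MHz.
12.16 MHz ≤ fs/2 = 24.73 MHz, appears at 12.16 MHz.
9.3 MHz ≤ fs/2 = 24.73 MHz, passes unchanged.
27.56 MHz and 77.02 MHz both map to 21.9 MHz.

27.56 MHz, 77.02 MHz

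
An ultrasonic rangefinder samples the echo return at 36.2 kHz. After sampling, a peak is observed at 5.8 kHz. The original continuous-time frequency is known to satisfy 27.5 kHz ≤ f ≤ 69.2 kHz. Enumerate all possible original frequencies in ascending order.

Frequencies that alias to 5.8 kHz are k·fs ± 5.8 kHz for integer k ≥ 0.
k=0: 5.8 kHz.
k=1: 30.4 kHz, 42 kHz.
k=2: 66.6 kHz, 78.2 kHz.
k=3: 102.8 kHz, 114.4 kHz.
Within [27.5 kHz, 69.2 kHz]: 30.4 kHz, 42 kHz, 66.6 kHz.

30.4 kHz, 42 kHz, 66.6 kHz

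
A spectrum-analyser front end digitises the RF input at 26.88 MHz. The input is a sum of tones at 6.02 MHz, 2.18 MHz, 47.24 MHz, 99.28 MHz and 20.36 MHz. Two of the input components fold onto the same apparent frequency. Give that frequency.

6.52 MHz

fs/2 = 13.44 MHz.
6.02 MHz ≤ fs/2 = 13.44 MHz, passes unchanged.
2.18 MHz ≤ fs/2 = 13.44 MHz, passes unchanged.
47.24 MHz mod fs = 20.36 MHz.
20.36 MHz > fs/2 = 13.44 MHz, folds to fs − 20.36 MHz = 6.52 MHz.
99.28 MHz mod fs = 18.64 MHz.
18.64 MHz > fs/2 = 13.44 MHz, folds to fs − 18.64 MHz = 8.24 MHz.
20.36 MHz > fs/2 = 13.44 MHz, folds to fs − 20.36 MHz = 6.52 MHz.
20.36 MHz and 47.24 MHz both map to 6.52 MHz.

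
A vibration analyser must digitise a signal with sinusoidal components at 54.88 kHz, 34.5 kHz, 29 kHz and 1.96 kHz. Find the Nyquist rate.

Highest-frequency component: 54.88 kHz.
Nyquist rate = 2 × 54.88 kHz = 109.76 kHz.

109.76 kHz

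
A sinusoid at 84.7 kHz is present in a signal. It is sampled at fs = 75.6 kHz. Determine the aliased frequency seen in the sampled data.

84.7 kHz mod fs = 9.1 kHz.
9.1 kHz ≤ fs/2 = 37.8 kHz, appears at 9.1 kHz.

9.1 kHz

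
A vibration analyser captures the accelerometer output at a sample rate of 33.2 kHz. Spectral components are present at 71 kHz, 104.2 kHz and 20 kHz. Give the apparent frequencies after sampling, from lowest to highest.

fs/2 = 16.6 kHz.
71 kHz mod fs = 4.6 kHz.
4.6 kHz ≤ fs/2 = 16.6 kHz, appears at 4.6 kHz.
104.2 kHz mod fs = 4.6 kHz.
4.6 kHz ≤ fs/2 = 16.6 kHz, appears at 4.6 kHz.
20 kHz > fs/2 = 16.6 kHz, folds to fs − 20 kHz = 13.2 kHz.
Distinct values: {4.6 kHz, 13.2 kHz}.

4.6 kHz, 13.2 kHz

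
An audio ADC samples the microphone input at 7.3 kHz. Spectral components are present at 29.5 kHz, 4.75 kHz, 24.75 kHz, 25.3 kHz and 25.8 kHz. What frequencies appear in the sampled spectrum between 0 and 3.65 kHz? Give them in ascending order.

fs/2 = 3.65 kHz.
29.5 kHz mod fs = 0.3 kHz.
0.3 kHz ≤ fs/2 = 3.65 kHz, appears at 0.3 kHz.
4.75 kHz > fs/2 = 3.65 kHz, folds to fs − 4.75 kHz = 2.55 kHz.
24.75 kHz mod fs = 2.85 kHz.
2.85 kHz ≤ fs/2 = 3.65 kHz, appears at 2.85 kHz.
25.3 kHz mod fs = 3.4 kHz.
3.4 kHz ≤ fs/2 = 3.65 kHz, appears at 3.4 kHz.
25.8 kHz mod fs = 3.9 kHz.
3.9 kHz > fs/2 = 3.65 kHz, folds to fs − 3.9 kHz = 3.4 kHz.
Distinct values: {0.3 kHz, 2.55 kHz, 2.85 kHz, 3.4 kHz}.

0.3 kHz, 2.55 kHz, 2.85 kHz, 3.4 kHz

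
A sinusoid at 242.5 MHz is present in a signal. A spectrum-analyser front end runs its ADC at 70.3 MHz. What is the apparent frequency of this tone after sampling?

242.5 MHz mod fs = 31.6 MHz.
31.6 MHz ≤ fs/2 = 35.15 MHz, appears at 31.6 MHz.

31.6 MHz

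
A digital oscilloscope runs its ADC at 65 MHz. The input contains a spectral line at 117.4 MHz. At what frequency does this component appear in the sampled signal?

12.6 MHz

117.4 MHz mod fs = 52.4 MHz.
52.4 MHz > fs/2 = 32.5 MHz, folds to fs − 52.4 MHz = 12.6 MHz.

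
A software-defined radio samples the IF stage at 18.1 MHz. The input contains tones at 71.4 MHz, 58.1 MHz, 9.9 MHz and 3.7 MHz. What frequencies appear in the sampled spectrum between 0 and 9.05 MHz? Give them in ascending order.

fs/2 = 9.05 MHz.
71.4 MHz mod fs = 17.1 MHz.
17.1 MHz > fs/2 = 9.05 MHz, folds to fs − 17.1 MHz = 1 MHz.
58.1 MHz mod fs = 3.8 MHz.
3.8 MHz ≤ fs/2 = 9.05 MHz, appears at 3.8 MHz.
9.9 MHz > fs/2 = 9.05 MHz, folds to fs − 9.9 MHz = 8.2 MHz.
3.7 MHz ≤ fs/2 = 9.05 MHz, passes unchanged.
Distinct values: {1 MHz, 3.7 MHz, 3.8 MHz, 8.2 MHz}.

1 MHz, 3.7 MHz, 3.8 MHz, 8.2 MHz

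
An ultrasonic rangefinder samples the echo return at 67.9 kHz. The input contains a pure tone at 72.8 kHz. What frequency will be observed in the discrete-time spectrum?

72.8 kHz mod fs = 4.9 kHz.
4.9 kHz ≤ fs/2 = 33.95 kHz, appears at 4.9 kHz.

4.9 kHz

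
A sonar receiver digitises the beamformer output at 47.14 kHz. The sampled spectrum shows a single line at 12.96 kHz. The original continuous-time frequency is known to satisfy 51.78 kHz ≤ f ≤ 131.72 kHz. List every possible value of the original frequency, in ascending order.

60.1 kHz, 81.32 kHz, 107.24 kHz, 128.46 kHz

Frequencies that alias to 12.96 kHz are k·fs ± 12.96 kHz for integer k ≥ 0.
k=0: 12.96 kHz.
k=1: 34.18 kHz, 60.1 kHz.
k=2: 81.32 kHz, 107.24 kHz.
k=3: 128.46 kHz, 154.38 kHz.
k=4: 175.6 kHz, 201.52 kHz.
Within [51.78 kHz, 131.72 kHz]: 60.1 kHz, 81.32 kHz, 107.24 kHz, 128.46 kHz.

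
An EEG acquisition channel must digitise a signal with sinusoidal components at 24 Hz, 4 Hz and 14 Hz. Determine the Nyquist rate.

Highest-frequency component: 24 Hz.
Nyquist rate = 2 × 24 Hz = 48 Hz.

48 Hz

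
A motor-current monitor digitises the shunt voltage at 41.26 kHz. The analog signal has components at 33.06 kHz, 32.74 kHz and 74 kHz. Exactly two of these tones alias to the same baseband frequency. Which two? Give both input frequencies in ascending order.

fs/2 = 20.63 kHz.
33.06 kHz > fs/2 = 20.63 kHz, folds to fs − 33.06 kHz = 8.2 kHz.
32.74 kHz > fs/2 = 20.63 kHz, folds to fs − 32.74 kHz = 8.52 kHz.
74 kHz mod fs = 32.74 kHz.
32.74 kHz > fs/2 = 20.63 kHz, folds to fs − 32.74 kHz = 8.52 kHz.
32.74 kHz and 74 kHz both map to 8.52 kHz.

32.74 kHz, 74 kHz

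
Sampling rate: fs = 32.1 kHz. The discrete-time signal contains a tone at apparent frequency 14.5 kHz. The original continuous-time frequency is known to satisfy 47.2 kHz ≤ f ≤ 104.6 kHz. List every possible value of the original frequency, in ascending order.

Frequencies that alias to 14.5 kHz are k·fs ± 14.5 kHz for integer k ≥ 0.
k=0: 14.5 kHz.
k=1: 17.6 kHz, 46.6 kHz.
k=2: 49.7 kHz, 78.7 kHz.
k=3: 81.8 kHz, 110.8 kHz.
k=4: 113.9 kHz, 142.9 kHz.
Within [47.2 kHz, 104.6 kHz]: 49.7 kHz, 78.7 kHz, 81.8 kHz.

49.7 kHz, 78.7 kHz, 81.8 kHz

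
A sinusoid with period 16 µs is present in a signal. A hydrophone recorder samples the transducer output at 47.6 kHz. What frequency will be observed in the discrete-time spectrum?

T = 16 µs → f = 1/T = 62.5 kHz.
62.5 kHz mod fs = 14.9 kHz.
14.9 kHz ≤ fs/2 = 23.8 kHz, appears at 14.9 kHz.

14.9 kHz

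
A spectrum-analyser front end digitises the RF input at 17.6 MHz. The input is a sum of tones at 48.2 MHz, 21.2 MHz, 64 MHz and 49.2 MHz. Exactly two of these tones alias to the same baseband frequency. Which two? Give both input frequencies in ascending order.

21.2 MHz, 49.2 MHz

fs/2 = 8.8 MHz.
48.2 MHz mod fs = 13 MHz.
13 MHz > fs/2 = 8.8 MHz, folds to fs − 13 MHz = 4.6 MHz.
21.2 MHz mod fs = 3.6 MHz.
3.6 MHz ≤ fs/2 = 8.8 MHz, appears at 3.6 MHz.
64 MHz mod fs = 11.2 MHz.
11.2 MHz > fs/2 = 8.8 MHz, folds to fs − 11.2 MHz = 6.4 MHz.
49.2 MHz mod fs = 14 MHz.
14 MHz > fs/2 = 8.8 MHz, folds to fs − 14 MHz = 3.6 MHz.
21.2 MHz and 49.2 MHz both map to 3.6 MHz.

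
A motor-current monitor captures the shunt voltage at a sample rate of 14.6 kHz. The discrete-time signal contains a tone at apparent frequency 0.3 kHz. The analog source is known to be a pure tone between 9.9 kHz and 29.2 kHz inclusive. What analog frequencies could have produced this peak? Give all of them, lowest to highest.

14.3 kHz, 14.9 kHz, 28.9 kHz

Frequencies that alias to 0.3 kHz are k·fs ± 0.3 kHz for integer k ≥ 0.
k=0: 0.3 kHz.
k=1: 14.3 kHz, 14.9 kHz.
k=2: 28.9 kHz, 29.5 kHz.
k=3: 43.5 kHz, 44.1 kHz.
Within [9.9 kHz, 29.2 kHz]: 14.3 kHz, 14.9 kHz, 28.9 kHz.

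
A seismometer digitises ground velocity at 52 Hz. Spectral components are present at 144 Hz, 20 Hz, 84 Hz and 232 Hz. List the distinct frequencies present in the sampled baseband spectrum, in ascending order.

fs/2 = 26 Hz.
144 Hz mod fs = 40 Hz.
40 Hz > fs/2 = 26 Hz, folds to fs − 40 Hz = 12 Hz.
20 Hz ≤ fs/2 = 26 Hz, passes unchanged.
84 Hz mod fs = 32 Hz.
32 Hz > fs/2 = 26 Hz, folds to fs − 32 Hz = 20 Hz.
232 Hz mod fs = 24 Hz.
24 Hz ≤ fs/2 = 26 Hz, appears at 24 Hz.
Distinct values: {12 Hz, 20 Hz, 24 Hz}.

12 Hz, 20 Hz, 24 Hz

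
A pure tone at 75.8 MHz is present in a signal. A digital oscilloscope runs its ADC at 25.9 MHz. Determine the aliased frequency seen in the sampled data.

1.9 MHz

75.8 MHz mod fs = 24 MHz.
24 MHz > fs/2 = 12.95 MHz, folds to fs − 24 MHz = 1.9 MHz.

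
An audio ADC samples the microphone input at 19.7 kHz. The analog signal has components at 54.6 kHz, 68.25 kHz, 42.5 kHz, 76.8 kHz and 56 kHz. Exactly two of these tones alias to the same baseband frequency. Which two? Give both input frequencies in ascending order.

fs/2 = 9.85 kHz.
54.6 kHz mod fs = 15.2 kHz.
15.2 kHz > fs/2 = 9.85 kHz, folds to fs − 15.2 kHz = 4.5 kHz.
68.25 kHz mod fs = 9.15 kHz.
9.15 kHz ≤ fs/2 = 9.85 kHz, appears at 9.15 kHz.
42.5 kHz mod fs = 3.1 kHz.
3.1 kHz ≤ fs/2 = 9.85 kHz, appears at 3.1 kHz.
76.8 kHz mod fs = 17.7 kHz.
17.7 kHz > fs/2 = 9.85 kHz, folds to fs − 17.7 kHz = 2 kHz.
56 kHz mod fs = 16.6 kHz.
16.6 kHz > fs/2 = 9.85 kHz, folds to fs − 16.6 kHz = 3.1 kHz.
42.5 kHz and 56 kHz both map to 3.1 kHz.

42.5 kHz, 56 kHz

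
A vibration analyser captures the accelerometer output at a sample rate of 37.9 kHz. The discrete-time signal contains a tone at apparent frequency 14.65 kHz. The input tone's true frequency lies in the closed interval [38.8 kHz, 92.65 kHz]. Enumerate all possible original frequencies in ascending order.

Frequencies that alias to 14.65 kHz are k·fs ± 14.65 kHz for integer k ≥ 0.
k=0: 14.65 kHz.
k=1: 23.25 kHz, 52.55 kHz.
k=2: 61.15 kHz, 90.45 kHz.
k=3: 99.05 kHz, 128.35 kHz.
Within [38.8 kHz, 92.65 kHz]: 52.55 kHz, 61.15 kHz, 90.45 kHz.

52.55 kHz, 61.15 kHz, 90.45 kHz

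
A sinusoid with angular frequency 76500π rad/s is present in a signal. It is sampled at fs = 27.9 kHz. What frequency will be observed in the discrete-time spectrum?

10.35 kHz

ω = 76500π rad/s → f = ω/(2π) = 38250 Hz = 38.25 kHz.
38.25 kHz mod fs = 10.35 kHz.
10.35 kHz ≤ fs/2 = 13.95 kHz, appears at 10.35 kHz.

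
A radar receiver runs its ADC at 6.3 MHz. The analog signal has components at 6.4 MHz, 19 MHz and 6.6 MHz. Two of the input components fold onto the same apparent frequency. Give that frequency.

fs/2 = 3.15 MHz.
6.4 MHz mod fs = 0.1 MHz.
0.1 MHz ≤ fs/2 = 3.15 MHz, appears at 0.1 MHz.
19 MHz mod fs = 0.1 MHz.
0.1 MHz ≤ fs/2 = 3.15 MHz, appears at 0.1 MHz.
6.6 MHz mod fs = 0.3 MHz.
0.3 MHz ≤ fs/2 = 3.15 MHz, appears at 0.3 MHz.
6.4 MHz and 19 MHz both map to 0.1 MHz.

0.1 MHz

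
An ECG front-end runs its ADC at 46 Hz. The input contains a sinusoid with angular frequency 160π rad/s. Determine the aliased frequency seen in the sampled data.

12 Hz

ω = 160π rad/s → f = ω/(2π) = 80 Hz.
80 Hz mod fs = 34 Hz.
34 Hz > fs/2 = 23 Hz, folds to fs − 34 Hz = 12 Hz.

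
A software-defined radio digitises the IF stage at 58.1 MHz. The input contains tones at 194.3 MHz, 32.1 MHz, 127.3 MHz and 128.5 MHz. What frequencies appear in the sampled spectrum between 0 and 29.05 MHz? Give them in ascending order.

fs/2 = 29.05 MHz.
194.3 MHz mod fs = 20 MHz.
20 MHz ≤ fs/2 = 29.05 MHz, appears at 20 MHz.
32.1 MHz > fs/2 = 29.05 MHz, folds to fs − 32.1 MHz = 26 MHz.
127.3 MHz mod fs = 11.1 MHz.
11.1 MHz ≤ fs/2 = 29.05 MHz, appears at 11.1 MHz.
128.5 MHz mod fs = 12.3 MHz.
12.3 MHz ≤ fs/2 = 29.05 MHz, appears at 12.3 MHz.
Distinct values: {11.1 MHz, 12.3 MHz, 20 MHz, 26 MHz}.

11.1 MHz, 12.3 MHz, 20 MHz, 26 MHz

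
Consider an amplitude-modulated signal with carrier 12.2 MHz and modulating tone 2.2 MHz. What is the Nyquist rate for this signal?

28.8 MHz

AM sidebands sit at fc ± fm = 10 MHz and 14.4 MHz.
Highest-frequency component: 14.4 MHz.
Nyquist rate = 2 × 14.4 MHz = 28.8 MHz.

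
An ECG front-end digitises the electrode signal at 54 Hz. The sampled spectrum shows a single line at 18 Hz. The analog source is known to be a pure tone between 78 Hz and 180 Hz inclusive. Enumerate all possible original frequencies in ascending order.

90 Hz, 126 Hz, 144 Hz, 180 Hz

Frequencies that alias to 18 Hz are k·fs ± 18 Hz for integer k ≥ 0.
k=0: 18 Hz.
k=1: 36 Hz, 72 Hz.
k=2: 90 Hz, 126 Hz.
k=3: 144 Hz, 180 Hz.
k=4: 198 Hz, 234 Hz.
Within [78 Hz, 180 Hz]: 90 Hz, 126 Hz, 144 Hz, 180 Hz.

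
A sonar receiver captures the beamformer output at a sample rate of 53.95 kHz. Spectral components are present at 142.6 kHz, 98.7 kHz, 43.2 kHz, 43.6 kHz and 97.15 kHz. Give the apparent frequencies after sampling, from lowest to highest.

9.2 kHz, 10.35 kHz, 10.75 kHz, 19.25 kHz

fs/2 = 26.975 kHz.
142.6 kHz mod fs = 34.7 kHz.
34.7 kHz > fs/2 = 26.975 kHz, folds to fs − 34.7 kHz = 19.25 kHz.
98.7 kHz mod fs = 44.75 kHz.
44.75 kHz > fs/2 = 26.975 kHz, folds to fs − 44.75 kHz = 9.2 kHz.
43.2 kHz > fs/2 = 26.975 kHz, folds to fs − 43.2 kHz = 10.75 kHz.
43.6 kHz > fs/2 = 26.975 kHz, folds to fs − 43.6 kHz = 10.35 kHz.
97.15 kHz mod fs = 43.2 kHz.
43.2 kHz > fs/2 = 26.975 kHz, folds to fs − 43.2 kHz = 10.75 kHz.
Distinct values: {9.2 kHz, 10.35 kHz, 10.75 kHz, 19.25 kHz}.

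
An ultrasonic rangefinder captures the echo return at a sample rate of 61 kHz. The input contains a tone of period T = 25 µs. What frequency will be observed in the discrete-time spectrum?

T = 25 µs → f = 1/T = 40 kHz.
40 kHz > fs/2 = 30.5 kHz, folds to fs − 40 kHz = 21 kHz.

21 kHz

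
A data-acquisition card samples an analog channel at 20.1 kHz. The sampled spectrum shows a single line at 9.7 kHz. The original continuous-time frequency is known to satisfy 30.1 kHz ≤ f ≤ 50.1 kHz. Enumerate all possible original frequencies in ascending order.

Frequencies that alias to 9.7 kHz are k·fs ± 9.7 kHz for integer k ≥ 0.
k=0: 9.7 kHz.
k=1: 10.4 kHz, 29.8 kHz.
k=2: 30.5 kHz, 49.9 kHz.
k=3: 50.6 kHz, 70 kHz.
Within [30.1 kHz, 50.1 kHz]: 30.5 kHz, 49.9 kHz.

30.5 kHz, 49.9 kHz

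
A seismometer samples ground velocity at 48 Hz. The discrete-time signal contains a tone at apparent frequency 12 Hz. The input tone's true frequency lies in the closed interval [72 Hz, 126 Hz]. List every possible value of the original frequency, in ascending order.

84 Hz, 108 Hz

Frequencies that alias to 12 Hz are k·fs ± 12 Hz for integer k ≥ 0.
k=0: 12 Hz.
k=1: 36 Hz, 60 Hz.
k=2: 84 Hz, 108 Hz.
k=3: 132 Hz, 156 Hz.
Within [72 Hz, 126 Hz]: 84 Hz, 108 Hz.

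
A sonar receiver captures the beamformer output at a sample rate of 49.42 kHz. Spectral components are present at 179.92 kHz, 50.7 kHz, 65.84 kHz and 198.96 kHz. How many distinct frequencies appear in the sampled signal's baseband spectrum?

3

fs/2 = 24.71 kHz.
179.92 kHz mod fs = 31.66 kHz.
31.66 kHz > fs/2 = 24.71 kHz, folds to fs − 31.66 kHz = 17.76 kHz.
50.7 kHz mod fs = 1.28 kHz.
1.28 kHz ≤ fs/2 = 24.71 kHz, appears at 1.28 kHz.
65.84 kHz mod fs = 16.42 kHz.
16.42 kHz ≤ fs/2 = 24.71 kHz, appears at 16.42 kHz.
198.96 kHz mod fs = 1.28 kHz.
1.28 kHz ≤ fs/2 = 24.71 kHz, appears at 1.28 kHz.
Distinct values: {1.28 kHz, 16.42 kHz, 17.76 kHz} → 3.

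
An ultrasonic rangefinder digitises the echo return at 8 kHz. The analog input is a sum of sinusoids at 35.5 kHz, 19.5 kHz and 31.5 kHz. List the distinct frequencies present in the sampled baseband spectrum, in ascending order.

0.5 kHz, 3.5 kHz

fs/2 = 4 kHz.
35.5 kHz mod fs = 3.5 kHz.
3.5 kHz ≤ fs/2 = 4 kHz, appears at 3.5 kHz.
19.5 kHz mod fs = 3.5 kHz.
3.5 kHz ≤ fs/2 = 4 kHz, appears at 3.5 kHz.
31.5 kHz mod fs = 7.5 kHz.
7.5 kHz > fs/2 = 4 kHz, folds to fs − 7.5 kHz = 0.5 kHz.
Distinct values: {0.5 kHz, 3.5 kHz}.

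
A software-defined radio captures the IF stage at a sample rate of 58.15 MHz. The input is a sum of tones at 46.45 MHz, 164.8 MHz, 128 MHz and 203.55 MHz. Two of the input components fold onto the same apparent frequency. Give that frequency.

11.7 MHz

fs/2 = 29.075 MHz.
46.45 MHz > fs/2 = 29.075 MHz, folds to fs − 46.45 MHz = 11.7 MHz.
164.8 MHz mod fs = 48.5 MHz.
48.5 MHz > fs/2 = 29.075 MHz, folds to fs − 48.5 MHz = 9.65 MHz.
128 MHz mod fs = 11.7 MHz.
11.7 MHz ≤ fs/2 = 29.075 MHz, appears at 11.7 MHz.
203.55 MHz mod fs = 29.1 MHz.
29.1 MHz > fs/2 = 29.075 MHz, folds to fs − 29.1 MHz = 29.05 MHz.
46.45 MHz and 128 MHz both map to 11.7 MHz.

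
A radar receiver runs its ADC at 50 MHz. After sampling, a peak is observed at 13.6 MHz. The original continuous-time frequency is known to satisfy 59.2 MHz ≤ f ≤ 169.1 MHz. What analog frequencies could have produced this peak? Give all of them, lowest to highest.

Frequencies that alias to 13.6 MHz are k·fs ± 13.6 MHz for integer k ≥ 0.
k=0: 13.6 MHz.
k=1: 36.4 MHz, 63.6 MHz.
k=2: 86.4 MHz, 113.6 MHz.
k=3: 136.4 MHz, 163.6 MHz.
k=4: 186.4 MHz, 213.6 MHz.
Within [59.2 MHz, 169.1 MHz]: 63.6 MHz, 86.4 MHz, 113.6 MHz, 136.4 MHz, 163.6 MHz.

63.6 MHz, 86.4 MHz, 113.6 MHz, 136.4 MHz, 163.6 MHz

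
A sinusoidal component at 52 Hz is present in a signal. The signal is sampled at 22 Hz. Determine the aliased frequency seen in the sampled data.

52 Hz mod fs = 8 Hz.
8 Hz ≤ fs/2 = 11 Hz, appears at 8 Hz.

8 Hz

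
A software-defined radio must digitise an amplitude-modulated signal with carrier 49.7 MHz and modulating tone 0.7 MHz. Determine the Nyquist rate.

100.8 MHz

AM sidebands sit at fc ± fm = 49 MHz and 50.4 MHz.
Highest-frequency component: 50.4 MHz.
Nyquist rate = 2 × 50.4 MHz = 100.8 MHz.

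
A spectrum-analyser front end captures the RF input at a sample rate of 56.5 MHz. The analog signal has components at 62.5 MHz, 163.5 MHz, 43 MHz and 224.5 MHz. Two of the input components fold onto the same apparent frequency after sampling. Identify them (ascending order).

fs/2 = 28.25 MHz.
62.5 MHz mod fs = 6 MHz.
6 MHz ≤ fs/2 = 28.25 MHz, appears at 6 MHz.
163.5 MHz mod fs = 50.5 MHz.
50.5 MHz > fs/2 = 28.25 MHz, folds to fs − 50.5 MHz = 6 MHz.
43 MHz > fs/2 = 28.25 MHz, folds to fs − 43 MHz = 13.5 MHz.
224.5 MHz mod fs = 55 MHz.
55 MHz > fs/2 = 28.25 MHz, folds to fs − 55 MHz = 1.5 MHz.
62.5 MHz and 163.5 MHz both map to 6 MHz.

62.5 MHz, 163.5 MHz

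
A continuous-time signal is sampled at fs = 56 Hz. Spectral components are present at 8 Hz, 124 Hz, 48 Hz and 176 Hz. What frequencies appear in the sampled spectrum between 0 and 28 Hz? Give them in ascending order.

8 Hz, 12 Hz

fs/2 = 28 Hz.
8 Hz ≤ fs/2 = 28 Hz, passes unchanged.
124 Hz mod fs = 12 Hz.
12 Hz ≤ fs/2 = 28 Hz, appears at 12 Hz.
48 Hz > fs/2 = 28 Hz, folds to fs − 48 Hz = 8 Hz.
176 Hz mod fs = 8 Hz.
8 Hz ≤ fs/2 = 28 Hz, appears at 8 Hz.
Distinct values: {8 Hz, 12 Hz}.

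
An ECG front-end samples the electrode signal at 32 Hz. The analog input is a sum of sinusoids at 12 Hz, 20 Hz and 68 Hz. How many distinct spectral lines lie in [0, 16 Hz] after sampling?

2

fs/2 = 16 Hz.
12 Hz ≤ fs/2 = 16 Hz, passes unchanged.
20 Hz > fs/2 = 16 Hz, folds to fs − 20 Hz = 12 Hz.
68 Hz mod fs = 4 Hz.
4 Hz ≤ fs/2 = 16 Hz, appears at 4 Hz.
Distinct values: {4 Hz, 12 Hz} → 2.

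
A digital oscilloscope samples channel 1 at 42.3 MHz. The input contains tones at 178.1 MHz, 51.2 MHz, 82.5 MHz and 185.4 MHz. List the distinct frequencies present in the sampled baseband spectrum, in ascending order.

2.1 MHz, 8.9 MHz, 16.2 MHz

fs/2 = 21.15 MHz.
178.1 MHz mod fs = 8.9 MHz.
8.9 MHz ≤ fs/2 = 21.15 MHz, appears at 8.9 MHz.
51.2 MHz mod fs = 8.9 MHz.
8.9 MHz ≤ fs/2 = 21.15 MHz, appears at 8.9 MHz.
82.5 MHz mod fs = 40.2 MHz.
40.2 MHz > fs/2 = 21.15 MHz, folds to fs − 40.2 MHz = 2.1 MHz.
185.4 MHz mod fs = 16.2 MHz.
16.2 MHz ≤ fs/2 = 21.15 MHz, appears at 16.2 MHz.
Distinct values: {2.1 MHz, 8.9 MHz, 16.2 MHz}.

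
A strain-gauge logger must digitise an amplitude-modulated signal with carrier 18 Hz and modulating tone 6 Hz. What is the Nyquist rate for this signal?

48 Hz

AM sidebands sit at fc ± fm = 12 Hz and 24 Hz.
Highest-frequency component: 24 Hz.
Nyquist rate = 2 × 24 Hz = 48 Hz.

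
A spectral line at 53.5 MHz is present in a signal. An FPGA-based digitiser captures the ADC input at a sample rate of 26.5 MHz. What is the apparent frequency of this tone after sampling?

0.5 MHz

53.5 MHz mod fs = 0.5 MHz.
0.5 MHz ≤ fs/2 = 13.25 MHz, appears at 0.5 MHz.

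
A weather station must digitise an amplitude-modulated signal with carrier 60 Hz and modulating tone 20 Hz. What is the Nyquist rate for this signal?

160 Hz

AM sidebands sit at fc ± fm = 40 Hz and 80 Hz.
Highest-frequency component: 80 Hz.
Nyquist rate = 2 × 80 Hz = 160 Hz.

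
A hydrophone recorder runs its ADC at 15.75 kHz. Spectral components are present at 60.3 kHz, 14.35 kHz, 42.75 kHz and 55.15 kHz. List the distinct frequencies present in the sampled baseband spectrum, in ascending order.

fs/2 = 7.875 kHz.
60.3 kHz mod fs = 13.05 kHz.
13.05 kHz > fs/2 = 7.875 kHz, folds to fs − 13.05 kHz = 2.7 kHz.
14.35 kHz > fs/2 = 7.875 kHz, folds to fs − 14.35 kHz = 1.4 kHz.
42.75 kHz mod fs = 11.25 kHz.
11.25 kHz > fs/2 = 7.875 kHz, folds to fs − 11.25 kHz = 4.5 kHz.
55.15 kHz mod fs = 7.9 kHz.
7.9 kHz > fs/2 = 7.875 kHz, folds to fs − 7.9 kHz = 7.85 kHz.
Distinct values: {1.4 kHz, 2.7 kHz, 4.5 kHz, 7.85 kHz}.

1.4 kHz, 2.7 kHz, 4.5 kHz, 7.85 kHz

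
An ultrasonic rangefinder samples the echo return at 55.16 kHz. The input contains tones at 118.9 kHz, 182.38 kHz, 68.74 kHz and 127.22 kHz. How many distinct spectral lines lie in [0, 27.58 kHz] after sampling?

3

fs/2 = 27.58 kHz.
118.9 kHz mod fs = 8.58 kHz.
8.58 kHz ≤ fs/2 = 27.58 kHz, appears at 8.58 kHz.
182.38 kHz mod fs = 16.9 kHz.
16.9 kHz ≤ fs/2 = 27.58 kHz, appears at 16.9 kHz.
68.74 kHz mod fs = 13.58 kHz.
13.58 kHz ≤ fs/2 = 27.58 kHz, appears at 13.58 kHz.
127.22 kHz mod fs = 16.9 kHz.
16.9 kHz ≤ fs/2 = 27.58 kHz, appears at 16.9 kHz.
Distinct values: {8.58 kHz, 13.58 kHz, 16.9 kHz} → 3.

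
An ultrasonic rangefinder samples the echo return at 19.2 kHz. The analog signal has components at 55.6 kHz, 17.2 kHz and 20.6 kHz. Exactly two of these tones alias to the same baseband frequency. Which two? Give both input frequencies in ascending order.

17.2 kHz, 55.6 kHz

fs/2 = 9.6 kHz.
55.6 kHz mod fs = 17.2 kHz.
17.2 kHz > fs/2 = 9.6 kHz, folds to fs − 17.2 kHz = 2 kHz.
17.2 kHz > fs/2 = 9.6 kHz, folds to fs − 17.2 kHz = 2 kHz.
20.6 kHz mod fs = 1.4 kHz.
1.4 kHz ≤ fs/2 = 9.6 kHz, appears at 1.4 kHz.
17.2 kHz and 55.6 kHz both map to 2 kHz.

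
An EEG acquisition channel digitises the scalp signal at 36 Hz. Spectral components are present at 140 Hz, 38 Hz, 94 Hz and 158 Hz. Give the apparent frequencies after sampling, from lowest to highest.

2 Hz, 4 Hz, 14 Hz

fs/2 = 18 Hz.
140 Hz mod fs = 32 Hz.
32 Hz > fs/2 = 18 Hz, folds to fs − 32 Hz = 4 Hz.
38 Hz mod fs = 2 Hz.
2 Hz ≤ fs/2 = 18 Hz, appears at 2 Hz.
94 Hz mod fs = 22 Hz.
22 Hz > fs/2 = 18 Hz, folds to fs − 22 Hz = 14 Hz.
158 Hz mod fs = 14 Hz.
14 Hz ≤ fs/2 = 18 Hz, appears at 14 Hz.
Distinct values: {2 Hz, 4 Hz, 14 Hz}.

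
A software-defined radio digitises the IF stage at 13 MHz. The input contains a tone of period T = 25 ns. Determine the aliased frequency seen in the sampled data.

1 MHz

T = 25 ns → f = 1/T = 40 MHz.
40 MHz mod fs = 1 MHz.
1 MHz ≤ fs/2 = 6.5 MHz, appears at 1 MHz.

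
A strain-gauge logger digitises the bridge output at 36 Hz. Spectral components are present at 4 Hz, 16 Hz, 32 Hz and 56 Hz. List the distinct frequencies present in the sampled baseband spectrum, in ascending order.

fs/2 = 18 Hz.
4 Hz ≤ fs/2 = 18 Hz, passes unchanged.
16 Hz ≤ fs/2 = 18 Hz, passes unchanged.
32 Hz > fs/2 = 18 Hz, folds to fs − 32 Hz = 4 Hz.
56 Hz mod fs = 20 Hz.
20 Hz > fs/2 = 18 Hz, folds to fs − 20 Hz = 16 Hz.
Distinct values: {4 Hz, 16 Hz}.

4 Hz, 16 Hz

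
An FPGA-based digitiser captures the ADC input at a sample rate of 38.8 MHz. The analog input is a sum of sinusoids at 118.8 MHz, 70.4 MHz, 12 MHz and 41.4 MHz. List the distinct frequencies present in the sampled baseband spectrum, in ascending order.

fs/2 = 19.4 MHz.
118.8 MHz mod fs = 2.4 MHz.
2.4 MHz ≤ fs/2 = 19.4 MHz, appears at 2.4 MHz.
70.4 MHz mod fs = 31.6 MHz.
31.6 MHz > fs/2 = 19.4 MHz, folds to fs − 31.6 MHz = 7.2 MHz.
12 MHz ≤ fs/2 = 19.4 MHz, passes unchanged.
41.4 MHz mod fs = 2.6 MHz.
2.6 MHz ≤ fs/2 = 19.4 MHz, appears at 2.6 MHz.
Distinct values: {2.4 MHz, 2.6 MHz, 7.2 MHz, 12 MHz}.

2.4 MHz, 2.6 MHz, 7.2 MHz, 12 MHz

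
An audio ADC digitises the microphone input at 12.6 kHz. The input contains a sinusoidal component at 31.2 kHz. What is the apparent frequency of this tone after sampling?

6 kHz

31.2 kHz mod fs = 6 kHz.
6 kHz ≤ fs/2 = 6.3 kHz, appears at 6 kHz.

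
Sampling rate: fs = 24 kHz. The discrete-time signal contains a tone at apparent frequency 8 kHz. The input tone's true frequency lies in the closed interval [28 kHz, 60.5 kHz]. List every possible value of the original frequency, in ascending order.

32 kHz, 40 kHz, 56 kHz

Frequencies that alias to 8 kHz are k·fs ± 8 kHz for integer k ≥ 0.
k=0: 8 kHz.
k=1: 16 kHz, 32 kHz.
k=2: 40 kHz, 56 kHz.
k=3: 64 kHz, 80 kHz.
Within [28 kHz, 60.5 kHz]: 32 kHz, 40 kHz, 56 kHz.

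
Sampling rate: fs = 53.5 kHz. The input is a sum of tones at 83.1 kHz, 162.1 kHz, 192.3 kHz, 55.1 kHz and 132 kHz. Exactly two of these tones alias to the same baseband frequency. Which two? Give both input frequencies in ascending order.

fs/2 = 26.75 kHz.
83.1 kHz mod fs = 29.6 kHz.
29.6 kHz > fs/2 = 26.75 kHz, folds to fs − 29.6 kHz = 23.9 kHz.
162.1 kHz mod fs = 1.6 kHz.
1.6 kHz ≤ fs/2 = 26.75 kHz, appears at 1.6 kHz.
192.3 kHz mod fs = 31.8 kHz.
31.8 kHz > fs/2 = 26.75 kHz, folds to fs − 31.8 kHz = 21.7 kHz.
55.1 kHz mod fs = 1.6 kHz.
1.6 kHz ≤ fs/2 = 26.75 kHz, appears at 1.6 kHz.
132 kHz mod fs = 25 kHz.
25 kHz ≤ fs/2 = 26.75 kHz, appears at 25 kHz.
55.1 kHz and 162.1 kHz both map to 1.6 kHz.

55.1 kHz, 162.1 kHz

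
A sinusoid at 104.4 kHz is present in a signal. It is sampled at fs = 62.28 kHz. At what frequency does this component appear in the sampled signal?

20.16 kHz

104.4 kHz mod fs = 42.12 kHz.
42.12 kHz > fs/2 = 31.14 kHz, folds to fs − 42.12 kHz = 20.16 kHz.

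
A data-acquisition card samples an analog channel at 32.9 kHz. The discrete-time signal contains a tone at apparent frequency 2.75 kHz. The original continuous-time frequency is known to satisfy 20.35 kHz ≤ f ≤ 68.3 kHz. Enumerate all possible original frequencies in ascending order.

30.15 kHz, 35.65 kHz, 63.05 kHz

Frequencies that alias to 2.75 kHz are k·fs ± 2.75 kHz for integer k ≥ 0.
k=0: 2.75 kHz.
k=1: 30.15 kHz, 35.65 kHz.
k=2: 63.05 kHz, 68.55 kHz.
k=3: 95.95 kHz, 101.45 kHz.
Within [20.35 kHz, 68.3 kHz]: 30.15 kHz, 35.65 kHz, 63.05 kHz.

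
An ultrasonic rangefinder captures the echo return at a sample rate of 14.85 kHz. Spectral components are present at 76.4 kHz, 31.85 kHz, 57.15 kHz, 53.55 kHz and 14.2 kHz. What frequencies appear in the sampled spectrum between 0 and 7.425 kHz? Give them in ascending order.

fs/2 = 7.425 kHz.
76.4 kHz mod fs = 2.15 kHz.
2.15 kHz ≤ fs/2 = 7.425 kHz, appears at 2.15 kHz.
31.85 kHz mod fs = 2.15 kHz.
2.15 kHz ≤ fs/2 = 7.425 kHz, appears at 2.15 kHz.
57.15 kHz mod fs = 12.6 kHz.
12.6 kHz > fs/2 = 7.425 kHz, folds to fs − 12.6 kHz = 2.25 kHz.
53.55 kHz mod fs = 9 kHz.
9 kHz > fs/2 = 7.425 kHz, folds to fs − 9 kHz = 5.85 kHz.
14.2 kHz > fs/2 = 7.425 kHz, folds to fs − 14.2 kHz = 0.65 kHz.
Distinct values: {0.65 kHz, 2.15 kHz, 2.25 kHz, 5.85 kHz}.

0.65 kHz, 2.15 kHz, 2.25 kHz, 5.85 kHz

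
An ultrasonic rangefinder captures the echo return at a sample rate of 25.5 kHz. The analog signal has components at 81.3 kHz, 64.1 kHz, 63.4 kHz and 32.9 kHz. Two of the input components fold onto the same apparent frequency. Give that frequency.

fs/2 = 12.75 kHz.
81.3 kHz mod fs = 4.8 kHz.
4.8 kHz ≤ fs/2 = 12.75 kHz, appears at 4.8 kHz.
64.1 kHz mod fs = 13.1 kHz.
13.1 kHz > fs/2 = 12.75 kHz, folds to fs − 13.1 kHz = 12.4 kHz.
63.4 kHz mod fs = 12.4 kHz.
12.4 kHz ≤ fs/2 = 12.75 kHz, appears at 12.4 kHz.
32.9 kHz mod fs = 7.4 kHz.
7.4 kHz ≤ fs/2 = 12.75 kHz, appears at 7.4 kHz.
63.4 kHz and 64.1 kHz both map to 12.4 kHz.

12.4 kHz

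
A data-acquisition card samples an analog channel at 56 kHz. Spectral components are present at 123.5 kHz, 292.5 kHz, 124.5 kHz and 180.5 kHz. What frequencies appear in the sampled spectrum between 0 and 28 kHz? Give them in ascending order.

11.5 kHz, 12.5 kHz

fs/2 = 28 kHz.
123.5 kHz mod fs = 11.5 kHz.
11.5 kHz ≤ fs/2 = 28 kHz, appears at 11.5 kHz.
292.5 kHz mod fs = 12.5 kHz.
12.5 kHz ≤ fs/2 = 28 kHz, appears at 12.5 kHz.
124.5 kHz mod fs = 12.5 kHz.
12.5 kHz ≤ fs/2 = 28 kHz, appears at 12.5 kHz.
180.5 kHz mod fs = 12.5 kHz.
12.5 kHz ≤ fs/2 = 28 kHz, appears at 12.5 kHz.
Distinct values: {11.5 kHz, 12.5 kHz}.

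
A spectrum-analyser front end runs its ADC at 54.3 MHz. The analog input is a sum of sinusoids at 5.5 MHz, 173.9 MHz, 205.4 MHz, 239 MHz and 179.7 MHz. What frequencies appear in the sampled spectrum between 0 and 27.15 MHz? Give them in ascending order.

fs/2 = 27.15 MHz.
5.5 MHz ≤ fs/2 = 27.15 MHz, passes unchanged.
173.9 MHz mod fs = 11 MHz.
11 MHz ≤ fs/2 = 27.15 MHz, appears at 11 MHz.
205.4 MHz mod fs = 42.5 MHz.
42.5 MHz > fs/2 = 27.15 MHz, folds to fs − 42.5 MHz = 11.8 MHz.
239 MHz mod fs = 21.8 MHz.
21.8 MHz ≤ fs/2 = 27.15 MHz, appears at 21.8 MHz.
179.7 MHz mod fs = 16.8 MHz.
16.8 MHz ≤ fs/2 = 27.15 MHz, appears at 16.8 MHz.
Distinct values: {5.5 MHz, 11 MHz, 11.8 MHz, 16.8 MHz, 21.8 MHz}.

5.5 MHz, 11 MHz, 11.8 MHz, 16.8 MHz, 21.8 MHz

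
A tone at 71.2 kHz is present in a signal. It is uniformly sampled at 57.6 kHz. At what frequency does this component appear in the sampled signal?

13.6 kHz

71.2 kHz mod fs = 13.6 kHz.
13.6 kHz ≤ fs/2 = 28.8 kHz, appears at 13.6 kHz.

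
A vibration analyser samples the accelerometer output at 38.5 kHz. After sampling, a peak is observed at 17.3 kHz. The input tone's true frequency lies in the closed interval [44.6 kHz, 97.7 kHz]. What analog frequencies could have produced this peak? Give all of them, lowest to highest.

55.8 kHz, 59.7 kHz, 94.3 kHz

Frequencies that alias to 17.3 kHz are k·fs ± 17.3 kHz for integer k ≥ 0.
k=0: 17.3 kHz.
k=1: 21.2 kHz, 55.8 kHz.
k=2: 59.7 kHz, 94.3 kHz.
k=3: 98.2 kHz, 132.8 kHz.
Within [44.6 kHz, 97.7 kHz]: 55.8 kHz, 59.7 kHz, 94.3 kHz.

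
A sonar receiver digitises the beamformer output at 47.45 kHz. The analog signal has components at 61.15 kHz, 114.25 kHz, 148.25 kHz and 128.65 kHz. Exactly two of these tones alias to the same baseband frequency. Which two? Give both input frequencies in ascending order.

fs/2 = 23.725 kHz.
61.15 kHz mod fs = 13.7 kHz.
13.7 kHz ≤ fs/2 = 23.725 kHz, appears at 13.7 kHz.
114.25 kHz mod fs = 19.35 kHz.
19.35 kHz ≤ fs/2 = 23.725 kHz, appears at 19.35 kHz.
148.25 kHz mod fs = 5.9 kHz.
5.9 kHz ≤ fs/2 = 23.725 kHz, appears at 5.9 kHz.
128.65 kHz mod fs = 33.75 kHz.
33.75 kHz > fs/2 = 23.725 kHz, folds to fs − 33.75 kHz = 13.7 kHz.
61.15 kHz and 128.65 kHz both map to 13.7 kHz.

61.15 kHz, 128.65 kHz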